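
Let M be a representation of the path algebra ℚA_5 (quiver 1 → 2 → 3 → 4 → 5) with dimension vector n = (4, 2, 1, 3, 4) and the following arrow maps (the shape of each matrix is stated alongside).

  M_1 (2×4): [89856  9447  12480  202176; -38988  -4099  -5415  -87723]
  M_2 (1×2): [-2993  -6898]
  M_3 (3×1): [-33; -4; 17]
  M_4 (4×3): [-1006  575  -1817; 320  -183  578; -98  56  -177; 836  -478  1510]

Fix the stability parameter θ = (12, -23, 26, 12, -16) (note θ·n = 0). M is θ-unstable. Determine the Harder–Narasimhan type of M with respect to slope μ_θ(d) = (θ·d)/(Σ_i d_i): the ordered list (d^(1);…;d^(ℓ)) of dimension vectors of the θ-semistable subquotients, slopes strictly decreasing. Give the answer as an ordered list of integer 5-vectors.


Via rank(M_{q-1}∘⋯∘M_p): M ≅ I[1,1]^2, I[1,2], I[1,5], I[4,4], I[4,5], I[5,5]^2.
μ_θ-semistable layers: μ^(1)=12; μ^(2)=22/3; μ^(3)=-2; μ^(4)=-11/2; μ^(5)=-16

((2, 0, 0, 1, 0); (0, 0, 1, 1, 1); (0, 0, 0, 1, 1); (2, 2, 0, 0, 0); (0, 0, 0, 0, 2))


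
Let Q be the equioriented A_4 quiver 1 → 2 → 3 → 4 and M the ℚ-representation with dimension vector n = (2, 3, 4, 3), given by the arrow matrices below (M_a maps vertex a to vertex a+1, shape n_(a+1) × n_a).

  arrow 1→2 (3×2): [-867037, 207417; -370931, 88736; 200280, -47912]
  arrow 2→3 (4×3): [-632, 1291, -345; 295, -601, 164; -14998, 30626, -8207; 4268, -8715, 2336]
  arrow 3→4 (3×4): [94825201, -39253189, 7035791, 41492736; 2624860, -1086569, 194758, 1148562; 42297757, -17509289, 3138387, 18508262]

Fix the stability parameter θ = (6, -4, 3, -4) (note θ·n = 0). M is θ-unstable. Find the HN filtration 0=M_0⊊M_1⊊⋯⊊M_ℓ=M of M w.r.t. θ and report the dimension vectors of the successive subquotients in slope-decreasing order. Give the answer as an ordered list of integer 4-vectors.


Interval decomposition of M: I[1,4]^2, I[2,3], I[3,4].
HN type (ℓ=4): μ^(1)=3; μ^(2)=1/4; μ^(3)=-1/2; μ^(4)=-4

((0, 0, 1, 0); (2, 2, 2, 2); (0, 0, 1, 1); (0, 1, 0, 0))


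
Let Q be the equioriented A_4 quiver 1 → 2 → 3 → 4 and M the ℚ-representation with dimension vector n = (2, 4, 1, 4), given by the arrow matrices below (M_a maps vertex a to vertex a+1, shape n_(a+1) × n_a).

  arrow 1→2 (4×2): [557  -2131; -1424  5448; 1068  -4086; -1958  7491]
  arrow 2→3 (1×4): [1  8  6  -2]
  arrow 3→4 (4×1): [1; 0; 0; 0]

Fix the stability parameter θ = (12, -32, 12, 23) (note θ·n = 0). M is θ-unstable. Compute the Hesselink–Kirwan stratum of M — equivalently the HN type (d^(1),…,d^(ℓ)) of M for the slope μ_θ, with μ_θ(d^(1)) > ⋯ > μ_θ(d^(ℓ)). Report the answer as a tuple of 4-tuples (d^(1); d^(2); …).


Via rank(M_{q-1}∘⋯∘M_p): M ≅ I[1,2], I[1,4], I[2,2]^2, I[4,4]^3.
μ_θ-semistable layers: μ^(1)=23; μ^(2)=12; μ^(3)=-10; μ^(4)=-32

((0, 0, 0, 4); (0, 0, 1, 0); (2, 2, 0, 0); (0, 2, 0, 0))


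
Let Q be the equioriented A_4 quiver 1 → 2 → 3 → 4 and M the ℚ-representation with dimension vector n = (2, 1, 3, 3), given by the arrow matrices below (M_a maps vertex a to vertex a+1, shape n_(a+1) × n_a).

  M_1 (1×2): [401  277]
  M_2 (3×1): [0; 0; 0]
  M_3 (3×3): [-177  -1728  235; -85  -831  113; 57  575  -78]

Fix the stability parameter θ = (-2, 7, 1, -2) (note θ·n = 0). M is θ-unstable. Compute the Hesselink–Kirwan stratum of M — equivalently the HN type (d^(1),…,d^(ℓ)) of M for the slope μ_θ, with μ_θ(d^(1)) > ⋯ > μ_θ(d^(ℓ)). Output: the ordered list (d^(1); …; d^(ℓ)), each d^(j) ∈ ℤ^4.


Via rank(M_{q-1}∘⋯∘M_p): M ≅ I[1,1], I[1,2], I[3,4]^3.
μ_θ-semistable layers: μ^(1)=7; μ^(2)=-1/2; μ^(3)=-2

((0, 1, 0, 0); (0, 0, 3, 3); (2, 0, 0, 0))


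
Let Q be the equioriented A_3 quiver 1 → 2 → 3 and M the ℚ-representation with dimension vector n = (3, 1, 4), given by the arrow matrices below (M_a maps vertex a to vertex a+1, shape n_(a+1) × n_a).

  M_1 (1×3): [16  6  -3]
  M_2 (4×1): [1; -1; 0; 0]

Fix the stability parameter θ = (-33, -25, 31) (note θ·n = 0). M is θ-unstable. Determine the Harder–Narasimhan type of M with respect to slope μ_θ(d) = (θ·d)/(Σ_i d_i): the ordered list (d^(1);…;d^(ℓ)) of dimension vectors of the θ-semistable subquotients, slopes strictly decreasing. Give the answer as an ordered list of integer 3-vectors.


Via rank(M_{q-1}∘⋯∘M_p): M ≅ I[1,1]^2, I[1,3], I[3,3]^3.
μ_θ-semistable layers: μ^(1)=31; μ^(2)=-25; μ^(3)=-33

((0, 0, 4); (0, 1, 0); (3, 0, 0))


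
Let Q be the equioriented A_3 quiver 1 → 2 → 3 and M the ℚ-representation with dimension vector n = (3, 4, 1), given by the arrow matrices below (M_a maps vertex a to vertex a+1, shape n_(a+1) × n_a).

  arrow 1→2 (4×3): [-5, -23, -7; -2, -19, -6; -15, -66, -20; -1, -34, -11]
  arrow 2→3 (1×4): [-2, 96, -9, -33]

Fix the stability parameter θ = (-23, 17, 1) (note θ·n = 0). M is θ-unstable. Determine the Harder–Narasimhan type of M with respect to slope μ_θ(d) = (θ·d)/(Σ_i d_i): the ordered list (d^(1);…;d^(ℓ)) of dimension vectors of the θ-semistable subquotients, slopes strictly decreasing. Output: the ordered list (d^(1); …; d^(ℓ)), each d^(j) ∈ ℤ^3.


Via rank(M_{q-1}∘⋯∘M_p): M ≅ I[1,2]^2, I[1,3], I[2,2].
μ_θ-semistable layers: μ^(1)=17; μ^(2)=9; μ^(3)=-23

((0, 3, 0); (0, 1, 1); (3, 0, 0))


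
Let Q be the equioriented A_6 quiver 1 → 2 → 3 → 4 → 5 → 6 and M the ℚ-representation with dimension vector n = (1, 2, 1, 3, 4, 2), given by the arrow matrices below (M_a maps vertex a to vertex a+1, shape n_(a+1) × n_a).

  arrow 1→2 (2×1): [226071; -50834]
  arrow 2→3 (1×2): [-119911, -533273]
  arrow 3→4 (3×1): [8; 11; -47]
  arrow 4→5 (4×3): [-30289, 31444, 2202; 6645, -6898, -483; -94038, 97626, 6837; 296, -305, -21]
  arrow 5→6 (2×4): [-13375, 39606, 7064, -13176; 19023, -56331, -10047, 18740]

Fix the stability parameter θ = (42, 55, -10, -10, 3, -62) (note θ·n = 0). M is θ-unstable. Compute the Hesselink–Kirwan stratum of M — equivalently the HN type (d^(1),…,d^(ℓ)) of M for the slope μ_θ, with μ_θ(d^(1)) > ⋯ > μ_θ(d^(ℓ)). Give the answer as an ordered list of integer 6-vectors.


Via rank(M_{q-1}∘⋯∘M_p): M ≅ I[1,5], I[2,2], I[4,6]^2, I[5,5].
μ_θ-semistable layers: μ^(1)=55; μ^(2)=16; μ^(3)=3; μ^(4)=-23

((0, 1, 0, 0, 0, 0); (1, 1, 1, 1, 1, 0); (0, 0, 0, 0, 1, 0); (0, 0, 0, 2, 2, 2))


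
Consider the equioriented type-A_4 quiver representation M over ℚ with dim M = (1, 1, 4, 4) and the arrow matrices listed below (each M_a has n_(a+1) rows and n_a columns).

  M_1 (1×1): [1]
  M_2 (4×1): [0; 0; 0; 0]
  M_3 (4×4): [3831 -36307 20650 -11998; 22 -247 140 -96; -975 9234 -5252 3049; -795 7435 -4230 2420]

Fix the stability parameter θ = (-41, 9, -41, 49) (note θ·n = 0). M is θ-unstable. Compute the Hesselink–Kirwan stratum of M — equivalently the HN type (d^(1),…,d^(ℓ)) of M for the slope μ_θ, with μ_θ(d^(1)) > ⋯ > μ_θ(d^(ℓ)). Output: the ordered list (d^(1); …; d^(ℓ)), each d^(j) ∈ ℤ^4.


Interval decomposition of M: I[1,2], I[3,3], I[3,4]^3, I[4,4].
HN type (ℓ=3): μ^(1)=49; μ^(2)=9; μ^(3)=-41

((0, 0, 0, 4); (0, 1, 0, 0); (1, 0, 4, 0))


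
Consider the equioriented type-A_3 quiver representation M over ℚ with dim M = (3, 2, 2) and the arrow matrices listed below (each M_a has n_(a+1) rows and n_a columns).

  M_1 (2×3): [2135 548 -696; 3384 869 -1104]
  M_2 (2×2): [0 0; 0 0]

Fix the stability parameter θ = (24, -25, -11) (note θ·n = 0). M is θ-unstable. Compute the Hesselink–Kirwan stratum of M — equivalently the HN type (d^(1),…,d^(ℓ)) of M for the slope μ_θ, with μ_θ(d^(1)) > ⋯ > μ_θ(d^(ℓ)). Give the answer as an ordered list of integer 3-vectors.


Barcode: M ≅ I[1,1], I[1,2]^2, I[3,3]^2. HN layers by μ_θ (3 steps, strictly decreasing):
  μ^(1)=24; μ^(2)=-1/2; μ^(3)=-11

((1, 0, 0); (2, 2, 0); (0, 0, 2))


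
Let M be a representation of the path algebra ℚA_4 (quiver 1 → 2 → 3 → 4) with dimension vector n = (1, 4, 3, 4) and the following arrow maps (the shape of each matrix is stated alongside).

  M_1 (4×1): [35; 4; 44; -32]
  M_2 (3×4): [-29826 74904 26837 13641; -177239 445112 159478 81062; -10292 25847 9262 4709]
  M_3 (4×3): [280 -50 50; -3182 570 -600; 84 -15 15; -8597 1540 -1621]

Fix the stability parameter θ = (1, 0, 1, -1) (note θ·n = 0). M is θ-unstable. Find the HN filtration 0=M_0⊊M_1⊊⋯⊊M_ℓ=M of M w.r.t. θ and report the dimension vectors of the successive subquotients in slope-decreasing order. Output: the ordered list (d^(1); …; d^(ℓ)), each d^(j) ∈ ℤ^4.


Interval decomposition of M: I[1,4], I[2,2], I[2,3], I[2,4], I[4,4]^2.
HN type (ℓ=4): μ^(1)=1; μ^(2)=1/4; μ^(3)=0; μ^(4)=-1

((0, 0, 1, 0); (1, 1, 1, 1); (0, 3, 1, 1); (0, 0, 0, 2))


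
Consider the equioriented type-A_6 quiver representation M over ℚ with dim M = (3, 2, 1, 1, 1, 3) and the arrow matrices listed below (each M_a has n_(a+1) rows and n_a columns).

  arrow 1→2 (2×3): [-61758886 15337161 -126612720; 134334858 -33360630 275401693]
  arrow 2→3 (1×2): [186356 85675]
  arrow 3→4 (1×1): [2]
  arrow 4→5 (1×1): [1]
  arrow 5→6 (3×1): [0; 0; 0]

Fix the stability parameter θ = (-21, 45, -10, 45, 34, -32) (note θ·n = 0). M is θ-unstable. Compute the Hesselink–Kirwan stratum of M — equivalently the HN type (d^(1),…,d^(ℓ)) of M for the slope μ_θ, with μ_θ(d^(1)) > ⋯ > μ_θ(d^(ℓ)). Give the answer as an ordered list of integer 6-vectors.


Barcode: M ≅ I[1,1], I[1,2], I[1,5], I[6,6]^3. HN layers by μ_θ (5 steps, strictly decreasing):
  μ^(1)=45; μ^(2)=79/2; μ^(3)=35/2; μ^(4)=-21; μ^(5)=-32

((0, 1, 0, 0, 0, 0); (0, 0, 0, 1, 1, 0); (0, 1, 1, 0, 0, 0); (3, 0, 0, 0, 0, 0); (0, 0, 0, 0, 0, 3))


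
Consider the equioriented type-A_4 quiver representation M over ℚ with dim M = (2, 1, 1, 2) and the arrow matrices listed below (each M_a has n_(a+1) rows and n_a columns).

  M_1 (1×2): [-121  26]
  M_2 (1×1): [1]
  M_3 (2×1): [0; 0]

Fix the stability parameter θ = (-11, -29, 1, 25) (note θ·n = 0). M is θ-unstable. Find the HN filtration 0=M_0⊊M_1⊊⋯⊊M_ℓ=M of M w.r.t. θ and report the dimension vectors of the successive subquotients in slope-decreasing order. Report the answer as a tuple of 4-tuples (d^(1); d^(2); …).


Via rank(M_{q-1}∘⋯∘M_p): M ≅ I[1,1], I[1,3], I[4,4]^2.
μ_θ-semistable layers: μ^(1)=25; μ^(2)=1; μ^(3)=-11; μ^(4)=-20

((0, 0, 0, 2); (0, 0, 1, 0); (1, 0, 0, 0); (1, 1, 0, 0))


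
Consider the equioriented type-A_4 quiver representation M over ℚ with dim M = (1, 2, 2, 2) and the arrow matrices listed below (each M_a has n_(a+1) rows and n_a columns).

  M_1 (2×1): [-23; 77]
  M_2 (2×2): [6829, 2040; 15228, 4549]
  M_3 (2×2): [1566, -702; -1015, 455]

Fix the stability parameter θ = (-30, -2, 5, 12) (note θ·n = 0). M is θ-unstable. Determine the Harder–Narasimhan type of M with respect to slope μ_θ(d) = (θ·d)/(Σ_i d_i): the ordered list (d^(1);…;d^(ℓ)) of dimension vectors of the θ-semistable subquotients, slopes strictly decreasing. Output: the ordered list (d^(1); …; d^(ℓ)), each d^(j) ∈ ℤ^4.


Via rank(M_{q-1}∘⋯∘M_p): M ≅ I[1,3], I[2,4], I[4,4].
μ_θ-semistable layers: μ^(1)=12; μ^(2)=5; μ^(3)=-2; μ^(4)=-30

((0, 0, 0, 2); (0, 0, 2, 0); (0, 2, 0, 0); (1, 0, 0, 0))


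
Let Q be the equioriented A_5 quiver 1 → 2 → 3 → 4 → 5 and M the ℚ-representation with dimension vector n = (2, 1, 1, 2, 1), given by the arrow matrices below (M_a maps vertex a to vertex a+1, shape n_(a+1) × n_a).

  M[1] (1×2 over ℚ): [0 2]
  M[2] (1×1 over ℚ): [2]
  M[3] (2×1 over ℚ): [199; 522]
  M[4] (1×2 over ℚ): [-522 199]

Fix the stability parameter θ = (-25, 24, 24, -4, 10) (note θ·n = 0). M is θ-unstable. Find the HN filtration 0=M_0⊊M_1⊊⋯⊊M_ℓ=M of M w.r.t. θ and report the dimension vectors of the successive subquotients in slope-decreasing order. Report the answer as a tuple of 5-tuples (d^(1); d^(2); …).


Barcode: M ≅ I[1,1], I[1,4], I[4,5]. HN layers by μ_θ (4 steps, strictly decreasing):
  μ^(1)=44/3; μ^(2)=10; μ^(3)=-4; μ^(4)=-25

((0, 1, 1, 1, 0); (0, 0, 0, 0, 1); (0, 0, 0, 1, 0); (2, 0, 0, 0, 0))


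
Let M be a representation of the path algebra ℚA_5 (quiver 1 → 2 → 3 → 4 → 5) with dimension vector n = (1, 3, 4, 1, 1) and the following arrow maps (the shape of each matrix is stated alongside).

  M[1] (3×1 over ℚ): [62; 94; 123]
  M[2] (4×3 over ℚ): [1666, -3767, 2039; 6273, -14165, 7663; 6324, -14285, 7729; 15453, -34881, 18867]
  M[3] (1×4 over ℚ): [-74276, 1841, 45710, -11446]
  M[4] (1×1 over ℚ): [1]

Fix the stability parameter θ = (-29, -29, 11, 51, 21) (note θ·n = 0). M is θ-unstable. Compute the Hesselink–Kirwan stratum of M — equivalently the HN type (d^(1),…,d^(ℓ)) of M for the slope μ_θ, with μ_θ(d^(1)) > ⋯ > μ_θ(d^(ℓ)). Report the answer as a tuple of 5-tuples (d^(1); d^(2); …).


Barcode: M ≅ I[1,5], I[2,2], I[2,3], I[3,3]^2. HN layers by μ_θ (3 steps, strictly decreasing):
  μ^(1)=36; μ^(2)=11; μ^(3)=-29

((0, 0, 0, 1, 1); (0, 0, 4, 0, 0); (1, 3, 0, 0, 0))


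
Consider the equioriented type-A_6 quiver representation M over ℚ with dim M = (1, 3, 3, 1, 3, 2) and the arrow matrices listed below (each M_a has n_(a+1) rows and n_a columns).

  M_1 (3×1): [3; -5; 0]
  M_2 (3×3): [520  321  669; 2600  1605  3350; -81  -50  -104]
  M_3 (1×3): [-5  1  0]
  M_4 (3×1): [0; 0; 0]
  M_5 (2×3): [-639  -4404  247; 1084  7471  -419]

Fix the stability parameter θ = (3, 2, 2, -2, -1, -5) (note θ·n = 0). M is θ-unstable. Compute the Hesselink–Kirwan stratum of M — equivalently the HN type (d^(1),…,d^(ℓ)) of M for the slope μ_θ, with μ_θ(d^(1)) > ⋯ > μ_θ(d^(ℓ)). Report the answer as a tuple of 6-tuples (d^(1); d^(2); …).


Via rank(M_{q-1}∘⋯∘M_p): M ≅ I[1,3], I[2,3], I[2,4], I[5,5], I[5,6]^2.
μ_θ-semistable layers: μ^(1)=7/3; μ^(2)=2; μ^(3)=2/3; μ^(4)=-1; μ^(5)=-3

((1, 1, 1, 0, 0, 0); (0, 1, 1, 0, 0, 0); (0, 1, 1, 1, 0, 0); (0, 0, 0, 0, 1, 0); (0, 0, 0, 0, 2, 2))


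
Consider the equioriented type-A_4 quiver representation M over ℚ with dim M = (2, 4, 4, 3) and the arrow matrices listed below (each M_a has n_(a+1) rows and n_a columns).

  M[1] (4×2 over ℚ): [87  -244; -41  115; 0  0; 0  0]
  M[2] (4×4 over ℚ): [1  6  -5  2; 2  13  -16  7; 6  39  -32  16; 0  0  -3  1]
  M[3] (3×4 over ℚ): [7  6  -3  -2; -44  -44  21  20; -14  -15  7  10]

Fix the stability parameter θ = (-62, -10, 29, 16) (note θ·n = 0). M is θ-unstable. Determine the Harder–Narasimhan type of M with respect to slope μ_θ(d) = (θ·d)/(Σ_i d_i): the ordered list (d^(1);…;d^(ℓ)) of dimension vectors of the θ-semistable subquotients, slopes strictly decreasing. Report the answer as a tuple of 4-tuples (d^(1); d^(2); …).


Barcode: M ≅ I[1,4]^2, I[2,3], I[2,4]. HN layers by μ_θ (4 steps, strictly decreasing):
  μ^(1)=29; μ^(2)=45/2; μ^(3)=-10; μ^(4)=-62

((0, 0, 1, 0); (0, 0, 3, 3); (0, 4, 0, 0); (2, 0, 0, 0))


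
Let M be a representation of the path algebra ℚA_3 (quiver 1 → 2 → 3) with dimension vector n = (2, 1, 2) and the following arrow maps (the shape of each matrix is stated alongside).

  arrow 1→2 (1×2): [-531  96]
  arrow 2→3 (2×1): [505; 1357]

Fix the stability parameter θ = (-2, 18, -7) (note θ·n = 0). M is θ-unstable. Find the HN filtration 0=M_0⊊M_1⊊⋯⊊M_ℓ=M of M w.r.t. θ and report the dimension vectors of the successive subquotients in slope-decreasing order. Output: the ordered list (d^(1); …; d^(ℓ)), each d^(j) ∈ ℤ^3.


Via rank(M_{q-1}∘⋯∘M_p): M ≅ I[1,1], I[1,3], I[3,3].
μ_θ-semistable layers: μ^(1)=11/2; μ^(2)=-2; μ^(3)=-7

((0, 1, 1); (2, 0, 0); (0, 0, 1))


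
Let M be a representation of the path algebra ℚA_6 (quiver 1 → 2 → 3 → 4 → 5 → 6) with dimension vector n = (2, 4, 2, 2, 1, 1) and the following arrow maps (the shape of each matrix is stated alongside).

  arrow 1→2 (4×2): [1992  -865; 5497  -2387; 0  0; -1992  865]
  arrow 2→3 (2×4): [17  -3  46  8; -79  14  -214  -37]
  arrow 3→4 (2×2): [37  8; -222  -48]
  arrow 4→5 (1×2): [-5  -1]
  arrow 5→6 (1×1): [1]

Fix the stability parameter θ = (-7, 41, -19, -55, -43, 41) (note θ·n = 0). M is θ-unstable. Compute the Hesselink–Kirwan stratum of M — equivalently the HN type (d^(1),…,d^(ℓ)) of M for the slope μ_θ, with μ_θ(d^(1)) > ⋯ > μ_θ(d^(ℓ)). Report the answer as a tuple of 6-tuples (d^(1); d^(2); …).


Barcode: M ≅ I[1,2], I[1,6], I[2,2], I[2,3], I[4,4]. HN layers by μ_θ (5 steps, strictly decreasing):
  μ^(1)=41; μ^(2)=11; μ^(3)=-7; μ^(4)=-83/5; μ^(5)=-55

((0, 2, 0, 0, 0, 1); (0, 1, 1, 0, 0, 0); (1, 0, 0, 0, 0, 0); (1, 1, 1, 1, 1, 0); (0, 0, 0, 1, 0, 0))


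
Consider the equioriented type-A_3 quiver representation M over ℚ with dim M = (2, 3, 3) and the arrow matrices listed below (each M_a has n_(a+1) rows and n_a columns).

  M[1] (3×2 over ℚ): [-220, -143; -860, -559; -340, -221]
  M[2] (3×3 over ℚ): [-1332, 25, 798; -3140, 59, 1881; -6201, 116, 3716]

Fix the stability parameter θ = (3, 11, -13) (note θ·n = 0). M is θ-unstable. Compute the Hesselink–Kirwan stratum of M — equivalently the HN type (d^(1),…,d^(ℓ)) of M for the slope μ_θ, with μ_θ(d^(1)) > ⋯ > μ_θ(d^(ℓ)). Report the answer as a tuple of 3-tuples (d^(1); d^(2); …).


Barcode: M ≅ I[1,1], I[1,3], I[2,3]^2. HN layers by μ_θ (3 steps, strictly decreasing):
  μ^(1)=3; μ^(2)=1/3; μ^(3)=-1

((1, 0, 0); (1, 1, 1); (0, 2, 2))


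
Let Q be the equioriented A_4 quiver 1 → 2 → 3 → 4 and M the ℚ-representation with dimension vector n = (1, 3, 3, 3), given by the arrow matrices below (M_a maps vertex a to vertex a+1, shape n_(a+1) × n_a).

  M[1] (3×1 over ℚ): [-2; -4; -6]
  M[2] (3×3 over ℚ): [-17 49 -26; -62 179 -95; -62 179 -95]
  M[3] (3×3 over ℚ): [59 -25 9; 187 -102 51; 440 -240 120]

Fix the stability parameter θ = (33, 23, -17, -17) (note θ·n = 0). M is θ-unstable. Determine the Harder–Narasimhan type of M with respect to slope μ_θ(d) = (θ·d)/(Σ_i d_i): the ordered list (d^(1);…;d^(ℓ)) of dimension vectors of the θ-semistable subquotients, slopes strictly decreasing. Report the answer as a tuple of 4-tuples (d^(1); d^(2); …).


Via rank(M_{q-1}∘⋯∘M_p): M ≅ I[1,4], I[2,2], I[2,4], I[3,3], I[4,4].
μ_θ-semistable layers: μ^(1)=23; μ^(2)=11/2; μ^(3)=-11/3; μ^(4)=-17

((0, 1, 0, 0); (1, 1, 1, 1); (0, 1, 1, 1); (0, 0, 1, 1))


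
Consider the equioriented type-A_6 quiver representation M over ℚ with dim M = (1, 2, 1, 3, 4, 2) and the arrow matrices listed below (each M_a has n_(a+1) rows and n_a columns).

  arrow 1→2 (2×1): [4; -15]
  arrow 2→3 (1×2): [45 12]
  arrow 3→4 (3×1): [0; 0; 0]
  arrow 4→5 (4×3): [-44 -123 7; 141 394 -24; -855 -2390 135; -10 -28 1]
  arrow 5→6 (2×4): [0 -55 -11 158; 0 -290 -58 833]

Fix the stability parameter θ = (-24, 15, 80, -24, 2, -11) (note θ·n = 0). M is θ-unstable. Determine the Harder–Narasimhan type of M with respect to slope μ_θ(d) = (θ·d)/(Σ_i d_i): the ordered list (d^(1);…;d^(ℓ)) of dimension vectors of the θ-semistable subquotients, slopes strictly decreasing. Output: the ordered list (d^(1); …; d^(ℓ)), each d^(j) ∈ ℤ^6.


Barcode: M ≅ I[1,2], I[2,3], I[4,5]^2, I[4,6], I[5,6]. HN layers by μ_θ (5 steps, strictly decreasing):
  μ^(1)=80; μ^(2)=15; μ^(3)=2; μ^(4)=-9/2; μ^(5)=-24

((0, 0, 1, 0, 0, 0); (0, 2, 0, 0, 0, 0); (0, 0, 0, 0, 2, 0); (0, 0, 0, 0, 2, 2); (1, 0, 0, 3, 0, 0))


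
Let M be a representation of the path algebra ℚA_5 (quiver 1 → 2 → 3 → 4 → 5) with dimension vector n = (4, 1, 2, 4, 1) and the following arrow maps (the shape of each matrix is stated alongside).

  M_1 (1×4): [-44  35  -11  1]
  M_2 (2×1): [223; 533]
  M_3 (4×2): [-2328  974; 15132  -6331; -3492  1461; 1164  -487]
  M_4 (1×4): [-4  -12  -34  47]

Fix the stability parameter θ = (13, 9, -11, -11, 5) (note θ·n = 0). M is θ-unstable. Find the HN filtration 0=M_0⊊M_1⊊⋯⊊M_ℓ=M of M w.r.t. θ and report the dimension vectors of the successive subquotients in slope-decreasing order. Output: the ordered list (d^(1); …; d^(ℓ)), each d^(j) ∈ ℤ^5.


Barcode: M ≅ I[1,1]^3, I[1,5], I[3,3], I[4,4]^3. HN layers by μ_θ (4 steps, strictly decreasing):
  μ^(1)=13; μ^(2)=5; μ^(3)=0; μ^(4)=-11

((3, 0, 0, 0, 0); (0, 0, 0, 0, 1); (1, 1, 1, 1, 0); (0, 0, 1, 3, 0))


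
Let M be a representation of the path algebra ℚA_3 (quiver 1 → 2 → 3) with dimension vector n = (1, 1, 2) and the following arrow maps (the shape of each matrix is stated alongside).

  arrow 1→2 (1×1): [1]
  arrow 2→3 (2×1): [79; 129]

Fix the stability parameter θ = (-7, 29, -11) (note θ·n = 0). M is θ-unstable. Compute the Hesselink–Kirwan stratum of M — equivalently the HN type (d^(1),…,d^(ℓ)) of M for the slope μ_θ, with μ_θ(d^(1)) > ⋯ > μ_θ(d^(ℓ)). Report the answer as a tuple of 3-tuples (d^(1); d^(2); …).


Barcode: M ≅ I[1,3], I[3,3]. HN layers by μ_θ (3 steps, strictly decreasing):
  μ^(1)=9; μ^(2)=-7; μ^(3)=-11

((0, 1, 1); (1, 0, 0); (0, 0, 1))


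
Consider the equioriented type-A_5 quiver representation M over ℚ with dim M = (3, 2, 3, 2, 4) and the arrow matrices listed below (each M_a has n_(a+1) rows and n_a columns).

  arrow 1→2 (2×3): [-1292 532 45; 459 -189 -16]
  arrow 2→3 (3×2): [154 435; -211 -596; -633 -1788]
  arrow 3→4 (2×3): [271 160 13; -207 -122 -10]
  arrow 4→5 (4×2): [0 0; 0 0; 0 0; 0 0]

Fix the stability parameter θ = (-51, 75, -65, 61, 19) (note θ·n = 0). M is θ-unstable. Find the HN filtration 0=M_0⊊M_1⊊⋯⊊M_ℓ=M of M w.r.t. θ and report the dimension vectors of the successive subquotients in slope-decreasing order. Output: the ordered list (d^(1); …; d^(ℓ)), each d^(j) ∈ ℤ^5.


Barcode: M ≅ I[1,1], I[1,4]^2, I[3,3], I[5,5]^4. HN layers by μ_θ (5 steps, strictly decreasing):
  μ^(1)=61; μ^(2)=19; μ^(3)=5; μ^(4)=-51; μ^(5)=-65

((0, 0, 0, 2, 0); (0, 0, 0, 0, 4); (0, 2, 2, 0, 0); (3, 0, 0, 0, 0); (0, 0, 1, 0, 0))


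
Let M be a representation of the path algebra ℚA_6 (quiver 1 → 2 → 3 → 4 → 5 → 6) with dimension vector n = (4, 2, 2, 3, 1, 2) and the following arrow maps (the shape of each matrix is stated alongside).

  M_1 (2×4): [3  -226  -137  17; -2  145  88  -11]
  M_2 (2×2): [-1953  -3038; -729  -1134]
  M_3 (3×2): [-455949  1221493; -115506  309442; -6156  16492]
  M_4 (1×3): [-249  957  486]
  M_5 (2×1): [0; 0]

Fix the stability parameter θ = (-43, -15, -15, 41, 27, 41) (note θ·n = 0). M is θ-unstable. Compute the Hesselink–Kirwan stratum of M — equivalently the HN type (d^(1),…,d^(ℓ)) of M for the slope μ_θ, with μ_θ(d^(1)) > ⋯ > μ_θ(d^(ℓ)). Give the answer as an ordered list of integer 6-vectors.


Via rank(M_{q-1}∘⋯∘M_p): M ≅ I[1,1]^2, I[1,2], I[1,3], I[3,5], I[4,4]^2, I[6,6]^2.
μ_θ-semistable layers: μ^(1)=41; μ^(2)=34; μ^(3)=-15; μ^(4)=-43

((0, 0, 0, 2, 0, 2); (0, 0, 0, 1, 1, 0); (0, 2, 2, 0, 0, 0); (4, 0, 0, 0, 0, 0))


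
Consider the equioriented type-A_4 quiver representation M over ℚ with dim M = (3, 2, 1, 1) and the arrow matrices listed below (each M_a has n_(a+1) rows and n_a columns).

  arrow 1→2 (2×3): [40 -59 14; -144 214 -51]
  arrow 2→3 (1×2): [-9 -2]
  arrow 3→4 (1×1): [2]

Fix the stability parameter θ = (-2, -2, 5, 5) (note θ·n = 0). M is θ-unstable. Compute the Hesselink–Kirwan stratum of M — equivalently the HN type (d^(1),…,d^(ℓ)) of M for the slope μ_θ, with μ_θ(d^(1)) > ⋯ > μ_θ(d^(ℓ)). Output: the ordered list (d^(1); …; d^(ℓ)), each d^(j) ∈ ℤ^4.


Barcode: M ≅ I[1,1], I[1,2], I[1,4]. HN layers by μ_θ (2 steps, strictly decreasing):
  μ^(1)=5; μ^(2)=-2

((0, 0, 1, 1); (3, 2, 0, 0))


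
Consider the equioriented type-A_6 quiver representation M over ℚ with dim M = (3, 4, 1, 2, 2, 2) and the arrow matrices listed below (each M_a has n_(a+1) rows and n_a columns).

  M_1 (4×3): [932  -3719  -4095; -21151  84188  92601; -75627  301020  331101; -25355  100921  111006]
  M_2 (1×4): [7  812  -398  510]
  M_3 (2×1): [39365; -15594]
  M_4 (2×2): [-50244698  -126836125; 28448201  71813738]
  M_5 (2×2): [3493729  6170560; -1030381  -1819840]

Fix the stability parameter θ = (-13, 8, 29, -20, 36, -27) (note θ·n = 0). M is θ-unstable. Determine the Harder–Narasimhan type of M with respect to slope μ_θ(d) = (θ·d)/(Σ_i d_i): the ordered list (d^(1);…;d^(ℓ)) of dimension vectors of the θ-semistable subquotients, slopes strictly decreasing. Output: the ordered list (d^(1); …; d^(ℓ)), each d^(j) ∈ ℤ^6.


Via rank(M_{q-1}∘⋯∘M_p): M ≅ I[1,1], I[1,2], I[1,5], I[2,2]^2, I[4,6], I[6,6].
μ_θ-semistable layers: μ^(1)=36; μ^(2)=8; μ^(3)=17/3; μ^(4)=9/2; μ^(5)=-13; μ^(6)=-20; μ^(7)=-27

((0, 0, 0, 0, 1, 0); (0, 3, 0, 0, 0, 0); (0, 1, 1, 1, 0, 0); (0, 0, 0, 0, 1, 1); (3, 0, 0, 0, 0, 0); (0, 0, 0, 1, 0, 0); (0, 0, 0, 0, 0, 1))


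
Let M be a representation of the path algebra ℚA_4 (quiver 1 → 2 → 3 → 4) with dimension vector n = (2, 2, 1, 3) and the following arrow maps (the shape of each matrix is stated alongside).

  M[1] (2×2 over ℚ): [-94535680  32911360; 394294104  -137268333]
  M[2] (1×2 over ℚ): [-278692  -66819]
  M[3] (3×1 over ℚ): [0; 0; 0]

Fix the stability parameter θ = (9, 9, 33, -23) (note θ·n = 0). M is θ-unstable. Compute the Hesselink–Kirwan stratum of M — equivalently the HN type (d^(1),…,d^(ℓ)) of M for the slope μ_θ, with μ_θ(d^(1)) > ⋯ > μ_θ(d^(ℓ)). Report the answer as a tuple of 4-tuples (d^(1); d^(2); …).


Via rank(M_{q-1}∘⋯∘M_p): M ≅ I[1,1], I[1,3], I[2,2], I[4,4]^3.
μ_θ-semistable layers: μ^(1)=33; μ^(2)=9; μ^(3)=-23

((0, 0, 1, 0); (2, 2, 0, 0); (0, 0, 0, 3))


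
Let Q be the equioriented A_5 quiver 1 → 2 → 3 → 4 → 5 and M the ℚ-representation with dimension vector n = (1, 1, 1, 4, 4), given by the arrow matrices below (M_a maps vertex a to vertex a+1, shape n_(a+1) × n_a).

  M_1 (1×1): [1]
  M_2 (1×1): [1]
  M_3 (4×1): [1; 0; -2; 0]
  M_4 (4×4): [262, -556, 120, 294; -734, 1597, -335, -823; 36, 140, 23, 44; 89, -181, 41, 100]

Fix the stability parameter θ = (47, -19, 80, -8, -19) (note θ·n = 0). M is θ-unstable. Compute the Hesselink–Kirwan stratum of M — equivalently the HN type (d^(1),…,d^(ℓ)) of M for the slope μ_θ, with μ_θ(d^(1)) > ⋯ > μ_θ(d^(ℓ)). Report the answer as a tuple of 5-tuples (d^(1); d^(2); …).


Via rank(M_{q-1}∘⋯∘M_p): M ≅ I[1,5], I[4,4], I[4,5]^2, I[5,5].
μ_θ-semistable layers: μ^(1)=53/3; μ^(2)=14; μ^(3)=-8; μ^(4)=-27/2; μ^(5)=-19

((0, 0, 1, 1, 1); (1, 1, 0, 0, 0); (0, 0, 0, 1, 0); (0, 0, 0, 2, 2); (0, 0, 0, 0, 1))


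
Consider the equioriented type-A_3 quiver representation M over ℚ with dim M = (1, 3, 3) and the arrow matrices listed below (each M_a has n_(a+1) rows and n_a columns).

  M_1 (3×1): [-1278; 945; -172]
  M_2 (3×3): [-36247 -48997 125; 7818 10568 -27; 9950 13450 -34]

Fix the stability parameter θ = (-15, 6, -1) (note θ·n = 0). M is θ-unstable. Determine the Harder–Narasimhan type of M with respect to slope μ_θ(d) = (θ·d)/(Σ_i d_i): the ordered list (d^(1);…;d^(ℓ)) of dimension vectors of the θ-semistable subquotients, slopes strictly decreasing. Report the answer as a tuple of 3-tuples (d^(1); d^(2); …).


Interval decomposition of M: I[1,3], I[2,2], I[2,3], I[3,3].
HN type (ℓ=4): μ^(1)=6; μ^(2)=5/2; μ^(3)=-1; μ^(4)=-15

((0, 1, 0); (0, 2, 2); (0, 0, 1); (1, 0, 0))


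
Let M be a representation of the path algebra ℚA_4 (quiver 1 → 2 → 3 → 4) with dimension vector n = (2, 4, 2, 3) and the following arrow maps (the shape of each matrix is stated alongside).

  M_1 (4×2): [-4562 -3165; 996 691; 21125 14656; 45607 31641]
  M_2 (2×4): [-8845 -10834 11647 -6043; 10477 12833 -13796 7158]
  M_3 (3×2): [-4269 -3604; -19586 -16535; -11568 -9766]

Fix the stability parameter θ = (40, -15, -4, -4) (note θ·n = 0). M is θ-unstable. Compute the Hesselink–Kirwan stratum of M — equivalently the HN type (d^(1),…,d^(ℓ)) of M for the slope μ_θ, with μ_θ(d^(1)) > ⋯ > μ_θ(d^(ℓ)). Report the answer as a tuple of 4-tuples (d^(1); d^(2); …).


Interval decomposition of M: I[1,2]^2, I[2,4]^2, I[4,4].
HN type (ℓ=3): μ^(1)=25/2; μ^(2)=-4; μ^(3)=-15

((2, 2, 0, 0); (0, 0, 2, 3); (0, 2, 0, 0))


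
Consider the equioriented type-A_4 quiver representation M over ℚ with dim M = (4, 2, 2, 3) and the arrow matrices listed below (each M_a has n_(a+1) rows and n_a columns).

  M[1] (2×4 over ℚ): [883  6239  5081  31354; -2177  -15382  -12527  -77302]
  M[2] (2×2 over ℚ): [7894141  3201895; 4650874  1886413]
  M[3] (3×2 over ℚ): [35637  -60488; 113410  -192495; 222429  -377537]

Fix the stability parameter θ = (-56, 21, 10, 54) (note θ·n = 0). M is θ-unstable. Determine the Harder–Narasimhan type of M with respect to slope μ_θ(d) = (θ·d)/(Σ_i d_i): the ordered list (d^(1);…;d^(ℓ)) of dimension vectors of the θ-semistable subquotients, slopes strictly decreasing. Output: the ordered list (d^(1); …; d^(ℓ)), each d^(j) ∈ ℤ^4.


Barcode: M ≅ I[1,1]^2, I[1,4]^2, I[4,4]. HN layers by μ_θ (3 steps, strictly decreasing):
  μ^(1)=54; μ^(2)=31/2; μ^(3)=-56

((0, 0, 0, 3); (0, 2, 2, 0); (4, 0, 0, 0))


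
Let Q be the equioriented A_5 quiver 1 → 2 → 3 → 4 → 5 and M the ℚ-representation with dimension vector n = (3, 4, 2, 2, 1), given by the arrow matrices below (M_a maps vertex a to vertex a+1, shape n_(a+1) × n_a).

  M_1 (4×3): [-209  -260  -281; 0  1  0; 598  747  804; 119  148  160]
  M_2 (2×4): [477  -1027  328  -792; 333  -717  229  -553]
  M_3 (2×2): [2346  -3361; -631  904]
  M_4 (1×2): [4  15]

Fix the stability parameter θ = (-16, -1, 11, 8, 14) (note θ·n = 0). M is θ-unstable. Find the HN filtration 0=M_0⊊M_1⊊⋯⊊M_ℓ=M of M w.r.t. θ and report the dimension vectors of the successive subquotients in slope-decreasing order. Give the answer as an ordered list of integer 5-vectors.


Barcode: M ≅ I[1,2], I[1,4], I[1,5], I[2,2]. HN layers by μ_θ (4 steps, strictly decreasing):
  μ^(1)=14; μ^(2)=19/2; μ^(3)=-1; μ^(4)=-16

((0, 0, 0, 0, 1); (0, 0, 2, 2, 0); (0, 4, 0, 0, 0); (3, 0, 0, 0, 0))


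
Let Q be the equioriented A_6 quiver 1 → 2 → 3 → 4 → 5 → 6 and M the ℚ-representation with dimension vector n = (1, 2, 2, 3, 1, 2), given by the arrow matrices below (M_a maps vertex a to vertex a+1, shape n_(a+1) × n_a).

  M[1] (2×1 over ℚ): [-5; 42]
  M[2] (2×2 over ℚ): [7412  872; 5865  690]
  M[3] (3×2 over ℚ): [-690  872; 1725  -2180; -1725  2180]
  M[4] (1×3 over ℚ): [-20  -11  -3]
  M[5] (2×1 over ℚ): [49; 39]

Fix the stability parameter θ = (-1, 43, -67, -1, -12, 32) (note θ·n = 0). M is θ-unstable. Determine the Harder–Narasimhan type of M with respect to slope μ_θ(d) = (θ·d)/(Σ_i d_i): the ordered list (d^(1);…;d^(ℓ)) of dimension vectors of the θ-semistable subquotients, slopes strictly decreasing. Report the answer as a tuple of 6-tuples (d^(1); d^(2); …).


Barcode: M ≅ I[1,3], I[2,2], I[3,4], I[4,4], I[4,6], I[6,6]. HN layers by μ_θ (6 steps, strictly decreasing):
  μ^(1)=43; μ^(2)=32; μ^(3)=-1; μ^(4)=-13/2; μ^(5)=-25/3; μ^(6)=-67

((0, 1, 0, 0, 0, 0); (0, 0, 0, 0, 0, 2); (0, 0, 0, 2, 0, 0); (0, 0, 0, 1, 1, 0); (1, 1, 1, 0, 0, 0); (0, 0, 1, 0, 0, 0))


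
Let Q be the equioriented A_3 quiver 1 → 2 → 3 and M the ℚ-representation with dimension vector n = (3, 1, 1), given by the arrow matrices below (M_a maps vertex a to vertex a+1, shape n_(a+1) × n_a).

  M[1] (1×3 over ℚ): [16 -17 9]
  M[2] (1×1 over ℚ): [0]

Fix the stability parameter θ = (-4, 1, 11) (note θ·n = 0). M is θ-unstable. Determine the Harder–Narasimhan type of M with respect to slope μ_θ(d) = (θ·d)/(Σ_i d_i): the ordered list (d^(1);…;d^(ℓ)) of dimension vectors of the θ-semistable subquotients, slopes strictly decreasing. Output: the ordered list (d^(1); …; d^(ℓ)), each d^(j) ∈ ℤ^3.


Barcode: M ≅ I[1,1]^2, I[1,2], I[3,3]. HN layers by μ_θ (3 steps, strictly decreasing):
  μ^(1)=11; μ^(2)=1; μ^(3)=-4

((0, 0, 1); (0, 1, 0); (3, 0, 0))


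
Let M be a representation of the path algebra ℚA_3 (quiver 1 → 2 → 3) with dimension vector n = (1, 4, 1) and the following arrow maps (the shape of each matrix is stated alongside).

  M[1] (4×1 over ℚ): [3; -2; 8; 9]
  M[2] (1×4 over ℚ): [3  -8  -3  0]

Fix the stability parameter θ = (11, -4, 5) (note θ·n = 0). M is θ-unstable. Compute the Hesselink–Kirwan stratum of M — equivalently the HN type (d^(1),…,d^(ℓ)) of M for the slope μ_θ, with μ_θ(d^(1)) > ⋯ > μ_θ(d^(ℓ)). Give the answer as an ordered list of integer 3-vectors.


Via rank(M_{q-1}∘⋯∘M_p): M ≅ I[1,3], I[2,2]^3.
μ_θ-semistable layers: μ^(1)=5; μ^(2)=7/2; μ^(3)=-4

((0, 0, 1); (1, 1, 0); (0, 3, 0))


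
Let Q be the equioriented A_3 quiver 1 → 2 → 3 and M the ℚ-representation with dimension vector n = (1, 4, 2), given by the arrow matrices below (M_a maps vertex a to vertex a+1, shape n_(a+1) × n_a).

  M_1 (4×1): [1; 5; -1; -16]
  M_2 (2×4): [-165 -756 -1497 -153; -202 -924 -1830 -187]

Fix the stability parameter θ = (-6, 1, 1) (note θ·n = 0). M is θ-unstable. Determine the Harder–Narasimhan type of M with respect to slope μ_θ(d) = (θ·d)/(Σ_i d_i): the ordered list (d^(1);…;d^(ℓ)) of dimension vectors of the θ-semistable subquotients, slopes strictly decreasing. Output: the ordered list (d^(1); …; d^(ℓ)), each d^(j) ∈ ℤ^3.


Interval decomposition of M: I[1,2], I[2,2], I[2,3]^2.
HN type (ℓ=2): μ^(1)=1; μ^(2)=-6

((0, 4, 2); (1, 0, 0))


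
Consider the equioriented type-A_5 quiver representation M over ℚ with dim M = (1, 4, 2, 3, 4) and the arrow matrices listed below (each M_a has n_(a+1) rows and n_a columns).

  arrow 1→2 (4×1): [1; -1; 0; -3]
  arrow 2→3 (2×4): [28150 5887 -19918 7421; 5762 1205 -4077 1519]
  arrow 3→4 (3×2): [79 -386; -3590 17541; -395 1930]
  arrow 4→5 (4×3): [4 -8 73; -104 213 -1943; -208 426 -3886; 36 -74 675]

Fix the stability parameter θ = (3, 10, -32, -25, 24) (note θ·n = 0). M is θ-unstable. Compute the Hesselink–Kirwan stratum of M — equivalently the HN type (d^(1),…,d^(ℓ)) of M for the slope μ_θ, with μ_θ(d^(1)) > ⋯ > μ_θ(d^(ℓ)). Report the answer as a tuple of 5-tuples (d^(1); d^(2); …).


Via rank(M_{q-1}∘⋯∘M_p): M ≅ I[1,2], I[2,2], I[2,5]^2, I[4,4], I[5,5]^2.
μ_θ-semistable layers: μ^(1)=24; μ^(2)=10; μ^(3)=3; μ^(4)=-47/3; μ^(5)=-25

((0, 0, 0, 0, 4); (0, 2, 0, 0, 0); (1, 0, 0, 0, 0); (0, 2, 2, 2, 0); (0, 0, 0, 1, 0))


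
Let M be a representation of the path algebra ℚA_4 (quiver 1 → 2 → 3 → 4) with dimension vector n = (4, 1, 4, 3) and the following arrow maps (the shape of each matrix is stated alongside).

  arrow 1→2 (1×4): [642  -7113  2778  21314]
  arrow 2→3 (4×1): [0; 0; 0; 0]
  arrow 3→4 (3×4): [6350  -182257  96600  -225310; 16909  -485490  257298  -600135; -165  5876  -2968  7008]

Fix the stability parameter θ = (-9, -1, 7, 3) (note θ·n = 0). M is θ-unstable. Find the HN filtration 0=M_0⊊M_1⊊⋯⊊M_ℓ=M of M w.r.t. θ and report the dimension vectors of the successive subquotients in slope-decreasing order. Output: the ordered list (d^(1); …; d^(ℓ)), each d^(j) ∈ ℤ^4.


Interval decomposition of M: I[1,1]^3, I[1,2], I[3,3], I[3,4]^3.
HN type (ℓ=4): μ^(1)=7; μ^(2)=5; μ^(3)=-1; μ^(4)=-9

((0, 0, 1, 0); (0, 0, 3, 3); (0, 1, 0, 0); (4, 0, 0, 0))


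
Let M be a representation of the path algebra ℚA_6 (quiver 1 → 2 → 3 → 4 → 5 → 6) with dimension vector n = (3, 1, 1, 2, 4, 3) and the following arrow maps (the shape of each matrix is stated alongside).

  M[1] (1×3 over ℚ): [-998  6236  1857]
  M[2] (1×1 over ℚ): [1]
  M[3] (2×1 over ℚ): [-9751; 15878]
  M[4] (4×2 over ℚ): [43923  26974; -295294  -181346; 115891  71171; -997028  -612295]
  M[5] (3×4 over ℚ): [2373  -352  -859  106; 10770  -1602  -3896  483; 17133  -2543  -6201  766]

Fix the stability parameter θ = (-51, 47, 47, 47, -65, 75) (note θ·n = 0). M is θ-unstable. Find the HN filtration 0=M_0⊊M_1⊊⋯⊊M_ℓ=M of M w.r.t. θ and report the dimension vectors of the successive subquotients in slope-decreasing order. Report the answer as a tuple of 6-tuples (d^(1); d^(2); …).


Interval decomposition of M: I[1,1]^2, I[1,5], I[4,6], I[5,6]^2.
HN type (ℓ=5): μ^(1)=75; μ^(2)=19; μ^(3)=-9; μ^(4)=-51; μ^(5)=-65

((0, 0, 0, 0, 0, 3); (0, 1, 1, 1, 1, 0); (0, 0, 0, 1, 1, 0); (3, 0, 0, 0, 0, 0); (0, 0, 0, 0, 2, 0))


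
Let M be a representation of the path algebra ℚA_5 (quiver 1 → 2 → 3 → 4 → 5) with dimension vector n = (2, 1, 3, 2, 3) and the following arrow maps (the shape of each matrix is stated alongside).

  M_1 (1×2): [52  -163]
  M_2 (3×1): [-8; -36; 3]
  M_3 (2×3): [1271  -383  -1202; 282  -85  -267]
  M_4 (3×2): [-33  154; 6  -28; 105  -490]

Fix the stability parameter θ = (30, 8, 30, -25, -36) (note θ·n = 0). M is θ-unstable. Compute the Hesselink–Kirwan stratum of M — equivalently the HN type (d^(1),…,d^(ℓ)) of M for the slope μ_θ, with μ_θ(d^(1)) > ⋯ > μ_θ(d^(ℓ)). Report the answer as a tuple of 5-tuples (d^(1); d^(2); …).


Interval decomposition of M: I[1,1], I[1,4], I[3,3], I[3,5], I[5,5]^2.
HN type (ℓ=4): μ^(1)=30; μ^(2)=43/4; μ^(3)=-31/3; μ^(4)=-36

((1, 0, 1, 0, 0); (1, 1, 1, 1, 0); (0, 0, 1, 1, 1); (0, 0, 0, 0, 2))


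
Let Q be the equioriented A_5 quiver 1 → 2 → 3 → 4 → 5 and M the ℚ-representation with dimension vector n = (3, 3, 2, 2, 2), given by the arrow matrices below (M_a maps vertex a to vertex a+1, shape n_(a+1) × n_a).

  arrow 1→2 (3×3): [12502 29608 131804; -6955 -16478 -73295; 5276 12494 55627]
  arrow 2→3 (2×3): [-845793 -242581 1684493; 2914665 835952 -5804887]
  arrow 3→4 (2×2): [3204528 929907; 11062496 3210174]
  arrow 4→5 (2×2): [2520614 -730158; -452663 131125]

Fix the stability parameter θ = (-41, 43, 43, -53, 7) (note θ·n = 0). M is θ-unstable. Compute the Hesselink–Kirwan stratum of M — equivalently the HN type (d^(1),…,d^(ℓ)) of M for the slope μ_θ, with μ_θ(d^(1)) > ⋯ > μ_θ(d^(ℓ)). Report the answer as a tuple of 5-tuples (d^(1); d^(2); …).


Via rank(M_{q-1}∘⋯∘M_p): M ≅ I[1,1], I[1,3], I[1,5], I[2,2], I[4,5].
μ_θ-semistable layers: μ^(1)=43; μ^(2)=10; μ^(3)=7; μ^(4)=-41; μ^(5)=-53

((0, 2, 1, 0, 0); (0, 1, 1, 1, 1); (0, 0, 0, 0, 1); (3, 0, 0, 0, 0); (0, 0, 0, 1, 0))


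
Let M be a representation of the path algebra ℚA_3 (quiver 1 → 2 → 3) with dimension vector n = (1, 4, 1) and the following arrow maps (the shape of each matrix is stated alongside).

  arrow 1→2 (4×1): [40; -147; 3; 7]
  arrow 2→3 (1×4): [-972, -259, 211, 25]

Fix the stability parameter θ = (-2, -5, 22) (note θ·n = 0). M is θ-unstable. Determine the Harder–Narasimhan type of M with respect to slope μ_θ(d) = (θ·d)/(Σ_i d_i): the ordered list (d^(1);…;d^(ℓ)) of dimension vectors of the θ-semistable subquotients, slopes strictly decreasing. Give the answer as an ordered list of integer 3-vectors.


Via rank(M_{q-1}∘⋯∘M_p): M ≅ I[1,3], I[2,2]^3.
μ_θ-semistable layers: μ^(1)=22; μ^(2)=-7/2; μ^(3)=-5

((0, 0, 1); (1, 1, 0); (0, 3, 0))


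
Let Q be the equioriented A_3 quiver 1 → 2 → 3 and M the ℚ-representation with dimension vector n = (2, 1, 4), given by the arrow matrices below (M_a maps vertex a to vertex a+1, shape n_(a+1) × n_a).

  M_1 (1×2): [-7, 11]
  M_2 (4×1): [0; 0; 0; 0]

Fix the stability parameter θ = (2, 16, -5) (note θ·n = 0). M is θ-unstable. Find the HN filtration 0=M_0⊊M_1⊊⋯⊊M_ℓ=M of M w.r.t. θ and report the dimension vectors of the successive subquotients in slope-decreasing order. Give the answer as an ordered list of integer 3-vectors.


Barcode: M ≅ I[1,1], I[1,2], I[3,3]^4. HN layers by μ_θ (3 steps, strictly decreasing):
  μ^(1)=16; μ^(2)=2; μ^(3)=-5

((0, 1, 0); (2, 0, 0); (0, 0, 4))
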